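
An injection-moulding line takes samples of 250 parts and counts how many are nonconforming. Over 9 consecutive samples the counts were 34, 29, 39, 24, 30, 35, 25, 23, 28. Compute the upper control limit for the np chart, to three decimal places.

p̄ = Σdᵢ / (k·n) = 267 / (9 × 250) = 0.11867
UCL = np̄ + 3·√(np̄(1−p̄)) = 29.6667 + 3 × √(29.6667×0.88133) = 29.6667 + 3 × 5.1133 = 45.0067

45.007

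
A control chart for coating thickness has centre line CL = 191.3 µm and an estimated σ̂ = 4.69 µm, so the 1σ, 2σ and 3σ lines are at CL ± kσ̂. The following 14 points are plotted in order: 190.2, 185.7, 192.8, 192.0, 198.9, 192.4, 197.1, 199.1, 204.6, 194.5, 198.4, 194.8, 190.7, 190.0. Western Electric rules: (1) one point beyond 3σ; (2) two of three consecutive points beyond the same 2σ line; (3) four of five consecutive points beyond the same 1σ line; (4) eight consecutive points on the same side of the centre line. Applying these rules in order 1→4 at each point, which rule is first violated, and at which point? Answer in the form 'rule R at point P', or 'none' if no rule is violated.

rule 3 at point 9

Zone of each point (C = within 1σ̂, B = 1σ̂–2σ̂, A = 2σ̂–3σ̂, * = beyond 3σ̂; sign = side of CL): 1:-C, 2:-B, 3:+C, 4:+C, 5:+B, 6:+C, 7:+B, 8:+B, 9:+A, 10:+C, 11:+B, 12:+C, 13:-C, 14:-C
Rule 3 (four of five consecutive points beyond the same 1σ limit) is satisfied at point 9.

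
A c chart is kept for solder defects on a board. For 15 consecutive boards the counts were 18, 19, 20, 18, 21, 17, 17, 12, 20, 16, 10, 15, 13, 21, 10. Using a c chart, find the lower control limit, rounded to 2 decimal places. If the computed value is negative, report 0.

4.29

c̄ = (18 + 19 + 20 + 18 + 21 + 17 + 17 + 12 + 20 + 16 + 10 + 15 + 13 + 21 + 10) / 15 = 247 / 15 = 16.4667
LCL = c̄ − 3√c̄ = 16.4667 − 3 × 4.0579 = 4.2929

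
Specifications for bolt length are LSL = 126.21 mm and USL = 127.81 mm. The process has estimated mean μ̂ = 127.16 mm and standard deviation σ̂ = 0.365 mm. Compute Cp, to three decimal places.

0.731

Cp = (USL − LSL) / (6σ̂) = (127.81 − 126.21) / (6 × 0.365) = 1.6000 / 2.1900 = 0.7306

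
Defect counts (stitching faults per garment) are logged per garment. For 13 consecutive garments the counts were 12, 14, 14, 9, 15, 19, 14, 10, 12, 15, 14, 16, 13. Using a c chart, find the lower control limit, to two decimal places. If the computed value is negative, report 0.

c̄ = (12 + 14 + 14 + 9 + 15 + 19 + 14 + 10 + 12 + 15 + 14 + 16 + 13) / 13 = 177 / 13 = 13.6154
LCL = c̄ − 3√c̄ = 13.6154 − 3 × 3.6899 = 2.5457

2.55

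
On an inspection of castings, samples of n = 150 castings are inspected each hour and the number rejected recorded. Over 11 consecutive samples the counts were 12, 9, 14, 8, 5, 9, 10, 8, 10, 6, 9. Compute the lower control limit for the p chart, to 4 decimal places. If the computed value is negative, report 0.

0.0022

p̄ = Σdᵢ / (k·n) = 100 / (11 × 150) = 0.06061
LCL = p̄ − 3·√(p̄(1−p̄)/n) = 0.06061 − 3 × 0.01948 = 0.00216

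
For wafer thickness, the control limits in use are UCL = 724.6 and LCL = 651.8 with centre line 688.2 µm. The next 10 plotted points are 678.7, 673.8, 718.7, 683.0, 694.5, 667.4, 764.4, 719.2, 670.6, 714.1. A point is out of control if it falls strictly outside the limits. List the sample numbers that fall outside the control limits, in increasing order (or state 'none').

Compare each point to [651.8, 724.6]: sample 7 = 764.4 > UCL.

7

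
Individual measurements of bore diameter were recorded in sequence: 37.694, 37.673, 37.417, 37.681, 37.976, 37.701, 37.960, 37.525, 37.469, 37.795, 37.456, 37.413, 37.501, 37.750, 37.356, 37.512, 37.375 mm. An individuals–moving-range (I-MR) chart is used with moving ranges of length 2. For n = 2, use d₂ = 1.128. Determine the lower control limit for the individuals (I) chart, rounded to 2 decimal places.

X̄ = (37.694 + 37.673 + 37.417 + 37.681 + 37.976 + 37.701 + 37.960 + 37.525 + 37.469 + 37.795 + 37.456 + 37.413 + 37.501 + 37.750 + 37.356 + 37.512 + 37.375) / 17 = 37.6032
Moving ranges: 0.021, 0.256, 0.264, 0.295, 0.275, 0.259, 0.435, 0.056, 0.326, 0.339, 0.043, 0.088, 0.249, 0.394, 0.156, 0.137; M̄R̄ = 3.5930 / 16 = 0.2246
LCL = X̄ − 3·M̄R̄/d₂ = 37.6032 − 3 × 0.2246 / 1.128 = 37.0059

37.01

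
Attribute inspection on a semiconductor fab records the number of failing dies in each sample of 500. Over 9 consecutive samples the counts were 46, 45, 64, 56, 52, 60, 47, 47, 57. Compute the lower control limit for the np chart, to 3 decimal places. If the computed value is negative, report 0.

p̄ = Σdᵢ / (k·n) = 474 / (9 × 500) = 0.10533
LCL = np̄ − 3·√(np̄(1−p̄)) = 52.6667 − 3 × 6.8643 = 32.0737

32.074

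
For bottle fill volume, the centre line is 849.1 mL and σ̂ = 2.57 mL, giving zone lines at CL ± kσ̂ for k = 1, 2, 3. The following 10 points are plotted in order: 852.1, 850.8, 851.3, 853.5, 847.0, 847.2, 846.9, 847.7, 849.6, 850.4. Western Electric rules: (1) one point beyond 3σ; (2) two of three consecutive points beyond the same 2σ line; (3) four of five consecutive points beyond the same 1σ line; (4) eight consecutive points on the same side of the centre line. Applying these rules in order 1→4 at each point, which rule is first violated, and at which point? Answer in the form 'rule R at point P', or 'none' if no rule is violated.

none

Zone of each point (C = within 1σ̂, B = 1σ̂–2σ̂, A = 2σ̂–3σ̂, * = beyond 3σ̂; sign = side of CL): 1:+B, 2:+C, 3:+C, 4:+B, 5:-C, 6:-C, 7:-C, 8:-C, 9:+C, 10:+C
No rule fires across all 10 points.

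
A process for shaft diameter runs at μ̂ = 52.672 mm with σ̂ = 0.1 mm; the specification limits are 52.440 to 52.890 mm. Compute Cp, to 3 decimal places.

0.750

Cp = (USL − LSL) / (6σ̂) = (52.890 − 52.440) / (6 × 0.1) = 0.4500 / 0.6000 = 0.7500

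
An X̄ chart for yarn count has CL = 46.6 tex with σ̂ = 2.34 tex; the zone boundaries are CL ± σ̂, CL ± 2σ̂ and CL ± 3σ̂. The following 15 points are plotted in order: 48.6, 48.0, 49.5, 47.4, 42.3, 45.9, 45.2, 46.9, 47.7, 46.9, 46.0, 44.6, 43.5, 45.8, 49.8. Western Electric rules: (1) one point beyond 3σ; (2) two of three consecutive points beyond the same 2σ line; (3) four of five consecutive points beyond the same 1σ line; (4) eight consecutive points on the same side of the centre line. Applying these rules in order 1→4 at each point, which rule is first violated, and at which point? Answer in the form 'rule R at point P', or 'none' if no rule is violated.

none

Zone of each point (C = within 1σ̂, B = 1σ̂–2σ̂, A = 2σ̂–3σ̂, * = beyond 3σ̂; sign = side of CL): 1:+C, 2:+C, 3:+B, 4:+C, 5:-B, 6:-C, 7:-C, 8:+C, 9:+C, 10:+C, 11:-C, 12:-C, 13:-B, 14:-C, 15:+B
No rule fires across all 15 points.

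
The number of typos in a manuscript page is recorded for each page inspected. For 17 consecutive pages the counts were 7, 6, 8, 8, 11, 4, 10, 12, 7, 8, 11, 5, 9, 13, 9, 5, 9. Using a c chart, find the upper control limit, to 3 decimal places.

c̄ = (7 + 6 + 8 + 8 + 11 + 4 + 10 + 12 + 7 + 8 + 11 + 5 + 9 + 13 + 9 + 5 + 9) / 17 = 142 / 17 = 8.3529
UCL = c̄ + 3√c̄ = 8.3529 + 3 × √8.3529 = 8.3529 + 3 × 2.8901 = 17.0234

17.023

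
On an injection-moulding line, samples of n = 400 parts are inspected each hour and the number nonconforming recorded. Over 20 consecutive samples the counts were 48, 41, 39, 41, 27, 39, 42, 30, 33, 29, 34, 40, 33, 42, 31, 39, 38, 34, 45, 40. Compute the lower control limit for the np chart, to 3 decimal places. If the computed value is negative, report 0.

p̄ = Σdᵢ / (k·n) = 745 / (20 × 400) = 0.09312
LCL = np̄ − 3·√(np̄(1−p̄)) = 37.2500 − 3 × 5.8122 = 19.8135

19.814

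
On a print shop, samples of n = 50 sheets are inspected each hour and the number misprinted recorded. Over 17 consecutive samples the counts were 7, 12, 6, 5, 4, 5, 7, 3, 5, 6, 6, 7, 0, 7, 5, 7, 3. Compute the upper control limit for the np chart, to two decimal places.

12.27

p̄ = Σdᵢ / (k·n) = 95 / (17 × 50) = 0.11176
UCL = np̄ + 3·√(np̄(1−p̄)) = 5.5882 + 3 × √(5.5882×0.88824) = 5.5882 + 3 × 2.2279 = 12.2720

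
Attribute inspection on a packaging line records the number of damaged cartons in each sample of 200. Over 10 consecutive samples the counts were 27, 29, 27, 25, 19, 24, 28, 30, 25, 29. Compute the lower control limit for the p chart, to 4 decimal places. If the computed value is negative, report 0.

p̄ = Σdᵢ / (k·n) = 263 / (10 × 200) = 0.13150
LCL = p̄ − 3·√(p̄(1−p̄)/n) = 0.13150 − 3 × 0.02390 = 0.05981

0.0598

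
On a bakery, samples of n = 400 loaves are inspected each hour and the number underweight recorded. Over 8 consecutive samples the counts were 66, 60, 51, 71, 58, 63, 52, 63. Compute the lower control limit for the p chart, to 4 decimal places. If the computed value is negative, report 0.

p̄ = Σdᵢ / (k·n) = 484 / (8 × 400) = 0.15125
LCL = p̄ − 3·√(p̄(1−p̄)/n) = 0.15125 − 3 × 0.01791 = 0.09751

0.0975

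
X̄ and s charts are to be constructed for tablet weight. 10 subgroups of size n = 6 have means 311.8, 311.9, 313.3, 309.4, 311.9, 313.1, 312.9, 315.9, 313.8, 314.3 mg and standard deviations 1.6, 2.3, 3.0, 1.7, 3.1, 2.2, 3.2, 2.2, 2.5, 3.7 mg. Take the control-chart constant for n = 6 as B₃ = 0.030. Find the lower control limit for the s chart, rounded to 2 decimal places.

0.08

s̄ = (1.6 + 2.3 + 3.0 + 1.7 + 3.1 + 2.2 + 3.2 + 2.2 + 2.5 + 3.7) / 10 = 2.5500
LCL_s = B₃·s̄ = 0.030 × 2.5500 = 0.0765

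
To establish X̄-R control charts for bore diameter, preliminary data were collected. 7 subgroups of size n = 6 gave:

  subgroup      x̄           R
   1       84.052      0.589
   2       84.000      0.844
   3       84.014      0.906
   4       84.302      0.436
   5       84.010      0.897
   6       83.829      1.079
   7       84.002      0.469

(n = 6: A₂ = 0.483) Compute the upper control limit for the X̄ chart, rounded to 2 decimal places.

84.39

X̄̄ = (84.052 + 84.000 + 84.014 + 84.302 + 84.010 + 83.829 + 84.002) / 7 = 588.2090 / 7 = 84.0299
R̄ = (0.589 + 0.844 + 0.906 + 0.436 + 0.897 + 1.079 + 0.469) / 7 = 5.2200 / 7 = 0.7457
UCL = X̄̄ + A₂·R̄ = 84.0299 + 0.483 × 0.7457 = 84.3900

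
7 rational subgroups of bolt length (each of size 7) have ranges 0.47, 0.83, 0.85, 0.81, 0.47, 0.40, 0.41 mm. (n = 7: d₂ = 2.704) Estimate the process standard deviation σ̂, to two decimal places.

R̄ = (0.47 + 0.83 + 0.85 + 0.81 + 0.47 + 0.40 + 0.41) / 7 = 0.6057
σ̂ = R̄ / d₂ = 0.6057 / 2.704 = 0.2240

0.22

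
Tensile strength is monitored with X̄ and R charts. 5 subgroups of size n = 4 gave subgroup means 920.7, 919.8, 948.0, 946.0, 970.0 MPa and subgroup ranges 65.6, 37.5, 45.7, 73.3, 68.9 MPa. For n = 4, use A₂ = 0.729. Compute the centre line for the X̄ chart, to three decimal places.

940.900

X̄̄ = (920.7 + 919.8 + 948.0 + 946.0 + 970.0) / 5 = 4704.5000 / 5 = 940.9000
CL = X̄̄ = 940.9000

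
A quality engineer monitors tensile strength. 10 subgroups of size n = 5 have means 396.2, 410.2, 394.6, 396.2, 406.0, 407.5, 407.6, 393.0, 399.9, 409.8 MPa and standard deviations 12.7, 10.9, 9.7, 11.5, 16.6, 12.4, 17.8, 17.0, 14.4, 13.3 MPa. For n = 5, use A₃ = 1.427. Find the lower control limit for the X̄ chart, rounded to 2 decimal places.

X̄̄ = (396.2 + 410.2 + 394.6 + 396.2 + 406.0 + 407.5 + 407.6 + 393.0 + 399.9 + 409.8) / 10 = 402.1000
s̄ = (12.7 + 10.9 + 9.7 + 11.5 + 16.6 + 12.4 + 17.8 + 17.0 + 14.4 + 13.3) / 10 = 13.6300
LCL = X̄̄ − A₃·s̄ = 402.1000 − 1.427 × 13.6300 = 382.6500

382.65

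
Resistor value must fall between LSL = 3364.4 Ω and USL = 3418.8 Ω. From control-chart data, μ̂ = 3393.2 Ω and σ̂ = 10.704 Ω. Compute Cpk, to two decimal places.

Cpu = (USL − μ̂) / (3σ̂) = (3418.8 − 3393.2) / (3 × 10.704) = 0.7972; Cpl = (μ̂ − LSL) / (3σ̂) = (3393.2 − 3364.4) / (3 × 10.704) = 0.8969; Cpk = min(Cpu, Cpl) = 0.7972

0.80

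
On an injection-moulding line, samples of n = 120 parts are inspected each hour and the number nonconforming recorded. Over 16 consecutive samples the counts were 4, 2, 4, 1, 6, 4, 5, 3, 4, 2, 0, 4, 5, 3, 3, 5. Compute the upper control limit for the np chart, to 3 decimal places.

p̄ = Σdᵢ / (k·n) = 55 / (16 × 120) = 0.02865
UCL = np̄ + 3·√(np̄(1−p̄)) = 3.4375 + 3 × √(3.4375×0.97135) = 3.4375 + 3 × 1.8273 = 8.9194

8.919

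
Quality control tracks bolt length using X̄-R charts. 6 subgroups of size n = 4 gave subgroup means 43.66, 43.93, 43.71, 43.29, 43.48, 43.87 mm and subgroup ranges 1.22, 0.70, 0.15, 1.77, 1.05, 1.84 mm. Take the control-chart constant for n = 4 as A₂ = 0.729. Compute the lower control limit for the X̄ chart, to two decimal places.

42.84

X̄̄ = (43.66 + 43.93 + 43.71 + 43.29 + 43.48 + 43.87) / 6 = 261.9400 / 6 = 43.6567
R̄ = (1.22 + 0.70 + 0.15 + 1.77 + 1.05 + 1.84) / 6 = 6.7300 / 6 = 1.1217
LCL = X̄̄ − A₂·R̄ = 43.6567 − 0.729 × 1.1217 = 42.8390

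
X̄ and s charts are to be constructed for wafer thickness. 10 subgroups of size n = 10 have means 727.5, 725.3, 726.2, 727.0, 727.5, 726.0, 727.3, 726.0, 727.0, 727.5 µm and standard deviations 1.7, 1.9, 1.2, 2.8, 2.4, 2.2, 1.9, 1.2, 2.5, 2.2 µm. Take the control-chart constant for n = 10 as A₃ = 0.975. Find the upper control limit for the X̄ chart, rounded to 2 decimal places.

728.68

X̄̄ = (727.5 + 725.3 + 726.2 + 727.0 + 727.5 + 726.0 + 727.3 + 726.0 + 727.0 + 727.5) / 10 = 726.7300
s̄ = (1.7 + 1.9 + 1.2 + 2.8 + 2.4 + 2.2 + 1.9 + 1.2 + 2.5 + 2.2) / 10 = 2.0000
UCL = X̄̄ + A₃·s̄ = 726.7300 + 0.975 × 2.0000 = 728.6800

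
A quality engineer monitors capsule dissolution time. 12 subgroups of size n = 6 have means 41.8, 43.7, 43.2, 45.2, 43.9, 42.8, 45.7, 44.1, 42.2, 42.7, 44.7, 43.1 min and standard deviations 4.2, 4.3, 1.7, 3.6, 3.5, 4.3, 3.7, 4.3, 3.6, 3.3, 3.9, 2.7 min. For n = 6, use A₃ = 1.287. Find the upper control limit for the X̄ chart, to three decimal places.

X̄̄ = (41.8 + 43.7 + 43.2 + 45.2 + 43.9 + 42.8 + 45.7 + 44.1 + 42.2 + 42.7 + 44.7 + 43.1) / 12 = 43.5917
s̄ = (4.2 + 4.3 + 1.7 + 3.6 + 3.5 + 4.3 + 3.7 + 4.3 + 3.6 + 3.3 + 3.9 + 2.7) / 12 = 3.5917
UCL = X̄̄ + A₃·s̄ = 43.5917 + 1.287 × 3.5917 = 48.2141

48.214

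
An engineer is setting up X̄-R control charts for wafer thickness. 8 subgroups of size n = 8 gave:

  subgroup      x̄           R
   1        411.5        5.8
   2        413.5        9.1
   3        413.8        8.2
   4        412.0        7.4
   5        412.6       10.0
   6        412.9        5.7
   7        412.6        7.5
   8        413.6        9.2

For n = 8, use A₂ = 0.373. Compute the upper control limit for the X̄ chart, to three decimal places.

415.745

X̄̄ = (411.5 + 413.5 + 413.8 + 412.0 + 412.6 + 412.9 + 412.6 + 413.6) / 8 = 3302.5000 / 8 = 412.8125
R̄ = (5.8 + 9.1 + 8.2 + 7.4 + 10.0 + 5.7 + 7.5 + 9.2) / 8 = 62.9000 / 8 = 7.8625
UCL = X̄̄ + A₂·R̄ = 412.8125 + 0.373 × 7.8625 = 415.7452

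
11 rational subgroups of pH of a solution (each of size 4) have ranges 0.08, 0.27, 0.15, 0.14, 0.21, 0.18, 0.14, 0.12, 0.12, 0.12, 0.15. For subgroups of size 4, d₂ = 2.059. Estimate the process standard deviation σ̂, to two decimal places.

0.07

R̄ = (0.08 + 0.27 + 0.15 + 0.14 + 0.21 + 0.18 + 0.14 + 0.12 + 0.12 + 0.12 + 0.15) / 11 = 0.1527
σ̂ = R̄ / d₂ = 0.1527 / 2.059 = 0.0742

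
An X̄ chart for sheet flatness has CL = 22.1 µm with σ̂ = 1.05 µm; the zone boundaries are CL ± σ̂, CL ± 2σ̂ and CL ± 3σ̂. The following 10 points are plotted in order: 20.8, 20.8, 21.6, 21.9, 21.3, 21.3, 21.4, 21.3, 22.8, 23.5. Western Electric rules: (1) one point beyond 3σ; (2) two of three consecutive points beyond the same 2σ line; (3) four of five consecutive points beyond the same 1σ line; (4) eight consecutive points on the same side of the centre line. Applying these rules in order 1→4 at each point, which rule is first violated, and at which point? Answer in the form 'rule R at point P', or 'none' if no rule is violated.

rule 4 at point 8

Zone of each point (C = within 1σ̂, B = 1σ̂–2σ̂, A = 2σ̂–3σ̂, * = beyond 3σ̂; sign = side of CL): 1:-B, 2:-B, 3:-C, 4:-C, 5:-C, 6:-C, 7:-C, 8:-C, 9:+C, 10:+B
Rule 4 (eight consecutive points on the same side of the centre line) is satisfied at point 8.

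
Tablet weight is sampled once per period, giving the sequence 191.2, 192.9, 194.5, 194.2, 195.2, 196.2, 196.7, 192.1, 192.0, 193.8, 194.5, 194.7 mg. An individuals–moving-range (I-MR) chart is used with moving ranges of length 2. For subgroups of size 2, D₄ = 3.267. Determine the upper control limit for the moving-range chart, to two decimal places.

4.01

Moving ranges: 1.7, 1.6, 0.3, 1.0, 1.0, 0.5, 4.6, 0.1, 1.8, 0.7, 0.2; M̄R̄ = 13.5000 / 11 = 1.2273
UCL_MR = D₄·M̄R̄ = 3.267 × 1.2273 = 4.0095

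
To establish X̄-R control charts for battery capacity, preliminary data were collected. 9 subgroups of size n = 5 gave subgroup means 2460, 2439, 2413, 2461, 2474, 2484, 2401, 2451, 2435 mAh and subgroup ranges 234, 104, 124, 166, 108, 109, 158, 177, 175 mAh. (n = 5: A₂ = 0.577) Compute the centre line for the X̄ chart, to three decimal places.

X̄̄ = (2460 + 2439 + 2413 + 2461 + 2474 + 2484 + 2401 + 2451 + 2435) / 9 = 22018.0000 / 9 = 2446.4444
CL = X̄̄ = 2446.4444

2446.444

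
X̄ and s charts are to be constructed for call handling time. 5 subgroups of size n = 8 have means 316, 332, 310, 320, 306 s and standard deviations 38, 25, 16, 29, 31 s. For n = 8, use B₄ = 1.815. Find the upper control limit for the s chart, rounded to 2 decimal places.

50.46

s̄ = (38 + 25 + 16 + 29 + 31) / 5 = 27.8000
UCL_s = B₄·s̄ = 1.815 × 27.8000 = 50.4570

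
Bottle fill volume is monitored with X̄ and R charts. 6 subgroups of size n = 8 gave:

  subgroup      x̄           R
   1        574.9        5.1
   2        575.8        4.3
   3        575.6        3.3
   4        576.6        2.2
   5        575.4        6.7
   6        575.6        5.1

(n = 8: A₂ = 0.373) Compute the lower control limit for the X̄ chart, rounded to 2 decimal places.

X̄̄ = (574.9 + 575.8 + 575.6 + 576.6 + 575.4 + 575.6) / 6 = 3453.9000 / 6 = 575.6500
R̄ = (5.1 + 4.3 + 3.3 + 2.2 + 6.7 + 5.1) / 6 = 26.7000 / 6 = 4.4500
LCL = X̄̄ − A₂·R̄ = 575.6500 − 0.373 × 4.4500 = 573.9901

573.99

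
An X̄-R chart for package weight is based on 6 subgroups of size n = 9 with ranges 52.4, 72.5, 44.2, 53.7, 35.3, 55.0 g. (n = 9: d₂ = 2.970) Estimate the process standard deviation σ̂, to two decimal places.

R̄ = (52.4 + 72.5 + 44.2 + 53.7 + 35.3 + 55.0) / 6 = 52.1833
σ̂ = R̄ / d₂ = 52.1833 / 2.970 = 17.5701

17.57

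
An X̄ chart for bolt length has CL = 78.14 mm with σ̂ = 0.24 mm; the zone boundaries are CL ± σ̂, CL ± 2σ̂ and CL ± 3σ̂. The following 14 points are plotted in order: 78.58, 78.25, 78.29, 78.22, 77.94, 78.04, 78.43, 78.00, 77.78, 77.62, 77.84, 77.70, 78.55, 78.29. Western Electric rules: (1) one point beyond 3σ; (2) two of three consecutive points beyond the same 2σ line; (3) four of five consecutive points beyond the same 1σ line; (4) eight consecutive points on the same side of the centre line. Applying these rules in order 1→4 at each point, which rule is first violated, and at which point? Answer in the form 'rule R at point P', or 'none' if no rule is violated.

rule 3 at point 12

Zone of each point (C = within 1σ̂, B = 1σ̂–2σ̂, A = 2σ̂–3σ̂, * = beyond 3σ̂; sign = side of CL): 1:+B, 2:+C, 3:+C, 4:+C, 5:-C, 6:-C, 7:+B, 8:-C, 9:-B, 10:-A, 11:-B, 12:-B, 13:+B, 14:+C
Rule 3 (four of five consecutive points beyond the same 1σ limit) is satisfied at point 12.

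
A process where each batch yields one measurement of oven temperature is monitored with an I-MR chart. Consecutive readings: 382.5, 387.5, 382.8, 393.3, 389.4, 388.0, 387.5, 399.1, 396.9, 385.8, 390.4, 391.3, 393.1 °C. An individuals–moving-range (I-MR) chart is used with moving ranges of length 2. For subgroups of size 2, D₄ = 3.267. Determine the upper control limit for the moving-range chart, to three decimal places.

Moving ranges: 5.0, 4.7, 10.5, 3.9, 1.4, 0.5, 11.6, 2.2, 11.1, 4.6, 0.9, 1.8; M̄R̄ = 58.2000 / 12 = 4.8500
UCL_MR = D₄·M̄R̄ = 3.267 × 4.8500 = 15.8449

15.845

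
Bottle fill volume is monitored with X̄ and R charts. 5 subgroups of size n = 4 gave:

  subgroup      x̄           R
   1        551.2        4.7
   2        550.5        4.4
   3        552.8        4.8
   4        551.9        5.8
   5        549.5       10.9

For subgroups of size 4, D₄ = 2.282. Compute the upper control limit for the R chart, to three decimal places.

R̄ = (4.7 + 4.4 + 4.8 + 5.8 + 10.9) / 5 = 30.6000 / 5 = 6.1200
UCL_R = D₄·R̄ = 2.282 × 6.1200 = 13.9658

13.966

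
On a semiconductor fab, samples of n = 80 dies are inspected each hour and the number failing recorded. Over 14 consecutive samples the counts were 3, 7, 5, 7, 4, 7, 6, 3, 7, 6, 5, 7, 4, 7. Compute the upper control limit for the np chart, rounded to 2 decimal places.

p̄ = Σdᵢ / (k·n) = 78 / (14 × 80) = 0.06964
UCL = np̄ + 3·√(np̄(1−p̄)) = 5.5714 + 3 × √(5.5714×0.93036) = 5.5714 + 3 × 2.2767 = 12.4016

12.40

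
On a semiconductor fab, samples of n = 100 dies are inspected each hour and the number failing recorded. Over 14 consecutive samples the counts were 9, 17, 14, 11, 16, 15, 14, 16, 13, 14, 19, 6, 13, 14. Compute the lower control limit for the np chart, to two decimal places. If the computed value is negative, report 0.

3.35

p̄ = Σdᵢ / (k·n) = 191 / (14 × 100) = 0.13643
LCL = np̄ − 3·√(np̄(1−p̄)) = 13.6429 − 3 × 3.4324 = 3.3456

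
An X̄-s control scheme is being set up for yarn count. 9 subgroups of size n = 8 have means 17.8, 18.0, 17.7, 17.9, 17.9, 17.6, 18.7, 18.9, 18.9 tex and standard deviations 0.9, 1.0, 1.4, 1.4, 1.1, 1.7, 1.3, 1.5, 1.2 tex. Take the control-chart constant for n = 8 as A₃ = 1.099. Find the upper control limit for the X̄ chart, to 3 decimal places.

19.560

X̄̄ = (17.8 + 18.0 + 17.7 + 17.9 + 17.9 + 17.6 + 18.7 + 18.9 + 18.9) / 9 = 18.1556
s̄ = (0.9 + 1.0 + 1.4 + 1.4 + 1.1 + 1.7 + 1.3 + 1.5 + 1.2) / 9 = 1.2778
UCL = X̄̄ + A₃·s̄ = 18.1556 + 1.099 × 1.2778 = 19.5598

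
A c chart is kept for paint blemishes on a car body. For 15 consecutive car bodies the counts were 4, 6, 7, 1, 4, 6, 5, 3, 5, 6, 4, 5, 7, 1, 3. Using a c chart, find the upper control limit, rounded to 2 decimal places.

10.81

c̄ = (4 + 6 + 7 + 1 + 4 + 6 + 5 + 3 + 5 + 6 + 4 + 5 + 7 + 1 + 3) / 15 = 67 / 15 = 4.4667
UCL = c̄ + 3√c̄ = 4.4667 + 3 × √4.4667 = 4.4667 + 3 × 2.1134 = 10.8070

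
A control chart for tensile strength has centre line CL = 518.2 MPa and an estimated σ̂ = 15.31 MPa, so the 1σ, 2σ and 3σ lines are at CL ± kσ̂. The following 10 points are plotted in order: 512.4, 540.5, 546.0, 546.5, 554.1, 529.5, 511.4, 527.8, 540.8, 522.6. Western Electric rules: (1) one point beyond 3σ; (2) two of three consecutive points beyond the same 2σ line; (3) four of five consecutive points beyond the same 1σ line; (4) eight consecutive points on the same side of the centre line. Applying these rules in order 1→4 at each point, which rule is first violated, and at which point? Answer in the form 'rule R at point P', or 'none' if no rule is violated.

Zone of each point (C = within 1σ̂, B = 1σ̂–2σ̂, A = 2σ̂–3σ̂, * = beyond 3σ̂; sign = side of CL): 1:-C, 2:+B, 3:+B, 4:+B, 5:+A, 6:+C, 7:-C, 8:+C, 9:+B, 10:+C
Rule 3 (four of five consecutive points beyond the same 1σ limit) is satisfied at point 5.

rule 3 at point 5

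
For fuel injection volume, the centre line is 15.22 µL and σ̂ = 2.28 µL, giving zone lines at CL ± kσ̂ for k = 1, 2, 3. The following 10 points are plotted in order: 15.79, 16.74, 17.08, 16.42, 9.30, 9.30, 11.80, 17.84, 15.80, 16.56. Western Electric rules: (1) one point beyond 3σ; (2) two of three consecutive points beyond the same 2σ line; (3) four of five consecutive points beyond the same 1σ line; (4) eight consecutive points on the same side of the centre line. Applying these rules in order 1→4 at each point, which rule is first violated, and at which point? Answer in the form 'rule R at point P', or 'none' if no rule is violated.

Zone of each point (C = within 1σ̂, B = 1σ̂–2σ̂, A = 2σ̂–3σ̂, * = beyond 3σ̂; sign = side of CL): 1:+C, 2:+C, 3:+C, 4:+C, 5:-A, 6:-A, 7:-B, 8:+B, 9:+C, 10:+C
Rule 2 (two of three consecutive points beyond the same 2σ limit) is satisfied at point 6.

rule 2 at point 6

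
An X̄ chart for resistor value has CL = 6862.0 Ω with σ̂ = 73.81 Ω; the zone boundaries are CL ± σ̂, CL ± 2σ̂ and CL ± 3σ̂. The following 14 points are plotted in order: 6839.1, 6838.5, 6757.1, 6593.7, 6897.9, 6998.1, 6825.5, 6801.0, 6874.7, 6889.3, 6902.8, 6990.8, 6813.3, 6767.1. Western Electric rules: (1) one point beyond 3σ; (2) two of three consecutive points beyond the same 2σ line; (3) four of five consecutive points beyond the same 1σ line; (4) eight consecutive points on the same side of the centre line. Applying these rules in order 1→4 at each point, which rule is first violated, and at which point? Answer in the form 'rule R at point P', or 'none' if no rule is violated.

Zone of each point (C = within 1σ̂, B = 1σ̂–2σ̂, A = 2σ̂–3σ̂, * = beyond 3σ̂; sign = side of CL): 1:-C, 2:-C, 3:-B, 4:-*, 5:+C, 6:+B, 7:-C, 8:-C, 9:+C, 10:+C, 11:+C, 12:+B, 13:-C, 14:-B
Rule 1 (one point beyond the 3σ limits) is satisfied at point 4.

rule 1 at point 4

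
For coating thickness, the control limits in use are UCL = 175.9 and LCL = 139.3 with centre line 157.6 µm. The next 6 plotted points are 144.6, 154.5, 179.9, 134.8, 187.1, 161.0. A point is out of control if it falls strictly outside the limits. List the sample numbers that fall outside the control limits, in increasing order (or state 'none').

Compare each point to [139.3, 175.9]: sample 3 = 179.9 > UCL; sample 4 = 134.8 < LCL; sample 5 = 187.1 > UCL.

3, 4, 5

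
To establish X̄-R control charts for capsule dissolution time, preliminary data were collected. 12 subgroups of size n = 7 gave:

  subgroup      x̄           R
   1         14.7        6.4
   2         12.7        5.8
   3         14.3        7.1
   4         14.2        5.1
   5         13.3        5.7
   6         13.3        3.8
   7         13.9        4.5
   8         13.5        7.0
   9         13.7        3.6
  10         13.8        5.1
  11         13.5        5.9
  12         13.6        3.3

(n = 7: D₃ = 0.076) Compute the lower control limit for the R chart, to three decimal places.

R̄ = (6.4 + 5.8 + 7.1 + 5.1 + 5.7 + 3.8 + 4.5 + 7.0 + 3.6 + 5.1 + 5.9 + 3.3) / 12 = 63.3000 / 12 = 5.2750
LCL_R = D₃·R̄ = 0.076 × 5.2750 = 0.4009

0.401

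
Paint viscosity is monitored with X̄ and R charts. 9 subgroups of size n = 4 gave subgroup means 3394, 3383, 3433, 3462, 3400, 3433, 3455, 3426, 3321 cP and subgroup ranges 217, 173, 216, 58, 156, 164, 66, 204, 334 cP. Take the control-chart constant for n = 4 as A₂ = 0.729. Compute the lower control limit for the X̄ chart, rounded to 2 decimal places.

3283.26

X̄̄ = (3394 + 3383 + 3433 + 3462 + 3400 + 3433 + 3455 + 3426 + 3321) / 9 = 30707.0000 / 9 = 3411.8889
R̄ = (217 + 173 + 216 + 58 + 156 + 164 + 66 + 204 + 334) / 9 = 1588.0000 / 9 = 176.4444
LCL = X̄̄ − A₂·R̄ = 3411.8889 − 0.729 × 176.4444 = 3283.2609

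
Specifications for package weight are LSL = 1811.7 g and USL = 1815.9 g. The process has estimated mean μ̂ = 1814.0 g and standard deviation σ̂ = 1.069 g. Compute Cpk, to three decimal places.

0.592

Cpu = (USL − μ̂) / (3σ̂) = (1815.9 − 1814.0) / (3 × 1.069) = 0.5925; Cpl = (μ̂ − LSL) / (3σ̂) = (1814.0 − 1811.7) / (3 × 1.069) = 0.7172; Cpk = min(Cpu, Cpl) = 0.5925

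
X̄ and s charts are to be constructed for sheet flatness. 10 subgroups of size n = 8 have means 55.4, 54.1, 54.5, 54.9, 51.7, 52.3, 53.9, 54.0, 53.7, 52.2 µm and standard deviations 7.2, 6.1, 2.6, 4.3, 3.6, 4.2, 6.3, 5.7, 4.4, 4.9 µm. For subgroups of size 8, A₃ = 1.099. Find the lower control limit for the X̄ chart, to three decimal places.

48.252

X̄̄ = (55.4 + 54.1 + 54.5 + 54.9 + 51.7 + 52.3 + 53.9 + 54.0 + 53.7 + 52.2) / 10 = 53.6700
s̄ = (7.2 + 6.1 + 2.6 + 4.3 + 3.6 + 4.2 + 6.3 + 5.7 + 4.4 + 4.9) / 10 = 4.9300
LCL = X̄̄ − A₃·s̄ = 53.6700 − 1.099 × 4.9300 = 48.2519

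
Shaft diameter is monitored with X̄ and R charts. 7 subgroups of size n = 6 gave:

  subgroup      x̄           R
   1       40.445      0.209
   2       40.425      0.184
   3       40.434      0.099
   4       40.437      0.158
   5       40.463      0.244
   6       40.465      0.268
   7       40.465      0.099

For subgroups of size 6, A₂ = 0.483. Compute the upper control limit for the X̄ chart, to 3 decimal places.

40.535

X̄̄ = (40.445 + 40.425 + 40.434 + 40.437 + 40.463 + 40.465 + 40.465) / 7 = 283.1340 / 7 = 40.4477
R̄ = (0.209 + 0.184 + 0.099 + 0.158 + 0.244 + 0.268 + 0.099) / 7 = 1.2610 / 7 = 0.1801
UCL = X̄̄ + A₂·R̄ = 40.4477 + 0.483 × 0.1801 = 40.5347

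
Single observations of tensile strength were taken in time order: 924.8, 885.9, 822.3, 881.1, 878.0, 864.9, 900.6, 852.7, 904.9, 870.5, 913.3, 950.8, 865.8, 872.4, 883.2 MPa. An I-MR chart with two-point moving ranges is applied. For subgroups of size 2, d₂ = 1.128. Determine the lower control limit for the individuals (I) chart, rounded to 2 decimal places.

X̄ = (924.8 + 885.9 + 822.3 + 881.1 + 878.0 + 864.9 + 900.6 + 852.7 + 904.9 + 870.5 + 913.3 + 950.8 + 865.8 + 872.4 + 883.2) / 15 = 884.7467
Moving ranges: 38.9, 63.6, 58.8, 3.1, 13.1, 35.7, 47.9, 52.2, 34.4, 42.8, 37.5, 85.0, 6.6, 10.8; M̄R̄ = 530.4000 / 14 = 37.8857
LCL = X̄ − 3·M̄R̄/d₂ = 884.7467 − 3 × 37.8857 / 1.128 = 783.9868

783.99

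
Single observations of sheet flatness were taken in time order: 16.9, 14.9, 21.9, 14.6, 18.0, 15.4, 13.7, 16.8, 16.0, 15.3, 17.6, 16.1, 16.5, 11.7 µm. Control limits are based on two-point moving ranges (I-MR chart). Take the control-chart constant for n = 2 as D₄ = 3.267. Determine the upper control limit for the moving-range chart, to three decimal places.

Moving ranges: 2.0, 7.0, 7.3, 3.4, 2.6, 1.7, 3.1, 0.8, 0.7, 2.3, 1.5, 0.4, 4.8; M̄R̄ = 37.6000 / 13 = 2.8923
UCL_MR = D₄·M̄R̄ = 3.267 × 2.8923 = 9.4492

9.449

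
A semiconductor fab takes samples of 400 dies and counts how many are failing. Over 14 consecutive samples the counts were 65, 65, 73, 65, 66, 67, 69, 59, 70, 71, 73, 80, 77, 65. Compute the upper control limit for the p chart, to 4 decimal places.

0.2290

p̄ = Σdᵢ / (k·n) = 965 / (14 × 400) = 0.17232
UCL = p̄ + 3·√(p̄(1−p̄)/n) = 0.17232 + 3 × √(0.17232×0.82768/400) = 0.17232 + 3 × 0.01888 = 0.22897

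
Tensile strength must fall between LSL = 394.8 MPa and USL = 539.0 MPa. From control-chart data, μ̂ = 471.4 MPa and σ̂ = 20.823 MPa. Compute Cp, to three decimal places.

1.154

Cp = (USL − LSL) / (6σ̂) = (539.0 − 394.8) / (6 × 20.823) = 144.2000 / 124.9380 = 1.1542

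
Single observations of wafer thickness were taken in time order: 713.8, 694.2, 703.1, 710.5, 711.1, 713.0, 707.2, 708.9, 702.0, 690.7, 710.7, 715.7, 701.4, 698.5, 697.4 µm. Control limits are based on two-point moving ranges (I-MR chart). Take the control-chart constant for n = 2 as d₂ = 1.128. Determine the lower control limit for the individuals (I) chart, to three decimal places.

X̄ = (713.8 + 694.2 + 703.1 + 710.5 + 711.1 + 713.0 + 707.2 + 708.9 + 702.0 + 690.7 + 710.7 + 715.7 + 701.4 + 698.5 + 697.4) / 15 = 705.2133
Moving ranges: 19.6, 8.9, 7.4, 0.6, 1.9, 5.8, 1.7, 6.9, 11.3, 20.0, 5.0, 14.3, 2.9, 1.1; M̄R̄ = 107.4000 / 14 = 7.6714
LCL = X̄ − 3·M̄R̄/d₂ = 705.2133 − 3 × 7.6714 / 1.128 = 684.8106

684.811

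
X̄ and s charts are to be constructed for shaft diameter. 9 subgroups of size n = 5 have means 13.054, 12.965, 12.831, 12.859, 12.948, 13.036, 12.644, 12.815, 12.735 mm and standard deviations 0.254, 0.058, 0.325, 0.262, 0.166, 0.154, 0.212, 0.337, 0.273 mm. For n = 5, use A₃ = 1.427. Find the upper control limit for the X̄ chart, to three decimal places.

X̄̄ = (13.054 + 12.965 + 12.831 + 12.859 + 12.948 + 13.036 + 12.644 + 12.815 + 12.735) / 9 = 12.8763
s̄ = (0.254 + 0.058 + 0.325 + 0.262 + 0.166 + 0.154 + 0.212 + 0.337 + 0.273) / 9 = 0.2268
UCL = X̄̄ + A₃·s̄ = 12.8763 + 1.427 × 0.2268 = 13.1999

13.200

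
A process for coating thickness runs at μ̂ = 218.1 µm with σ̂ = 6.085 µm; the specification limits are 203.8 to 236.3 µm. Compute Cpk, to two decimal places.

Cpu = (USL − μ̂) / (3σ̂) = (236.3 − 218.1) / (3 × 6.085) = 0.9970; Cpl = (μ̂ − LSL) / (3σ̂) = (218.1 − 203.8) / (3 × 6.085) = 0.7833; Cpk = min(Cpu, Cpl) = 0.7833

0.78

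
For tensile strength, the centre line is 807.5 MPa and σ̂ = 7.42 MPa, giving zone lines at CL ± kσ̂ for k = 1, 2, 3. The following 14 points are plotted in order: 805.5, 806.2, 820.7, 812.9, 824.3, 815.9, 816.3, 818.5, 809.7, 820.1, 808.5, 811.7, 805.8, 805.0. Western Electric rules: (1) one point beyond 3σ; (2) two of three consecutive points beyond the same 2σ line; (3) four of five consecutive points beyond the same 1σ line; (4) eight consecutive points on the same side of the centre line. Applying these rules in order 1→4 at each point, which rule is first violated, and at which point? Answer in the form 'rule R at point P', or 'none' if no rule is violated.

rule 3 at point 7

Zone of each point (C = within 1σ̂, B = 1σ̂–2σ̂, A = 2σ̂–3σ̂, * = beyond 3σ̂; sign = side of CL): 1:-C, 2:-C, 3:+B, 4:+C, 5:+A, 6:+B, 7:+B, 8:+B, 9:+C, 10:+B, 11:+C, 12:+C, 13:-C, 14:-C
Rule 3 (four of five consecutive points beyond the same 1σ limit) is satisfied at point 7.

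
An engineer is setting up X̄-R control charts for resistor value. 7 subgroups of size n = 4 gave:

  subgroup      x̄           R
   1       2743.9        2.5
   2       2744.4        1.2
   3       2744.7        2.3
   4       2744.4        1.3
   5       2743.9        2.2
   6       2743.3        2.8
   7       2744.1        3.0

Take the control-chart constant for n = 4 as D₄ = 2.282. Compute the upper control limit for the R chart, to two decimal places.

4.99

R̄ = (2.5 + 1.2 + 2.3 + 1.3 + 2.2 + 2.8 + 3.0) / 7 = 15.3000 / 7 = 2.1857
UCL_R = D₄·R̄ = 2.282 × 2.1857 = 4.9878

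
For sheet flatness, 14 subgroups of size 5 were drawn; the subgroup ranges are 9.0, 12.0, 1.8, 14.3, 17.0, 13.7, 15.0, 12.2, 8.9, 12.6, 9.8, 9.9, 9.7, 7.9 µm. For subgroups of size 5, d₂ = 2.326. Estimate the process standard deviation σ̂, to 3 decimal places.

4.723

R̄ = (9.0 + 12.0 + 1.8 + 14.3 + 17.0 + 13.7 + 15.0 + 12.2 + 8.9 + 12.6 + 9.8 + 9.9 + 9.7 + 7.9) / 14 = 10.9857
σ̂ = R̄ / d₂ = 10.9857 / 2.326 = 4.7230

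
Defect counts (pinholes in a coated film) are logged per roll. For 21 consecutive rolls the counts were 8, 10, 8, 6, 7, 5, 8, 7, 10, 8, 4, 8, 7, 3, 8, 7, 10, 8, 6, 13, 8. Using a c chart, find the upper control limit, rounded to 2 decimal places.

c̄ = (8 + 10 + 8 + 6 + 7 + 5 + 8 + 7 + 10 + 8 + 4 + 8 + 7 + 3 + 8 + 7 + 10 + 8 + 6 + 13 + 8) / 21 = 159 / 21 = 7.5714
UCL = c̄ + 3√c̄ = 7.5714 + 3 × √7.5714 = 7.5714 + 3 × 2.7516 = 15.8263

15.83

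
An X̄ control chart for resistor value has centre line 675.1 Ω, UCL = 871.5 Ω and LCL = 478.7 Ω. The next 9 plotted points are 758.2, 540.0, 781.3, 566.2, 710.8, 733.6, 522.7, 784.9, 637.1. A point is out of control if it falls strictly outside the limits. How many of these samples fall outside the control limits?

0

All 9 points lie within [478.7, 871.5].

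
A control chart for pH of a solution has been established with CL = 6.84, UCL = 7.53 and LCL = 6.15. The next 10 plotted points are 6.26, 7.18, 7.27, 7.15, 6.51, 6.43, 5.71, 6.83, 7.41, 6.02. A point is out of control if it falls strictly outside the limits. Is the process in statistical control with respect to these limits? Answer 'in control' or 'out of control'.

Compare each point to [6.15, 7.53]: sample 7 = 5.71 < LCL; sample 10 = 6.02 < LCL.

out of control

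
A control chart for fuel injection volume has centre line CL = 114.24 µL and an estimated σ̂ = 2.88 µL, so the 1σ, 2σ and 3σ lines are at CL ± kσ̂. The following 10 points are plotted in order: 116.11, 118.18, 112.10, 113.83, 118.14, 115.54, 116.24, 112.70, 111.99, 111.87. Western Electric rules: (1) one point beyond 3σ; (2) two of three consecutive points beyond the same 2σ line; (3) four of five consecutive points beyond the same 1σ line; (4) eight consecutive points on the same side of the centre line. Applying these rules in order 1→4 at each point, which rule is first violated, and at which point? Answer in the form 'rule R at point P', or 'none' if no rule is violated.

none

Zone of each point (C = within 1σ̂, B = 1σ̂–2σ̂, A = 2σ̂–3σ̂, * = beyond 3σ̂; sign = side of CL): 1:+C, 2:+B, 3:-C, 4:-C, 5:+B, 6:+C, 7:+C, 8:-C, 9:-C, 10:-C
No rule fires across all 10 points.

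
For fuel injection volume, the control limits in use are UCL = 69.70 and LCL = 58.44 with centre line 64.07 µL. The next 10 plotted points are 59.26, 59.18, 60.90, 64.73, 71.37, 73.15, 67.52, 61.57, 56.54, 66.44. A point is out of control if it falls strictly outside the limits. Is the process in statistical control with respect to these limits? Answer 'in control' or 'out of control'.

out of control

Compare each point to [58.44, 69.70]: sample 5 = 71.37 > UCL; sample 6 = 73.15 > UCL; sample 9 = 56.54 < LCL.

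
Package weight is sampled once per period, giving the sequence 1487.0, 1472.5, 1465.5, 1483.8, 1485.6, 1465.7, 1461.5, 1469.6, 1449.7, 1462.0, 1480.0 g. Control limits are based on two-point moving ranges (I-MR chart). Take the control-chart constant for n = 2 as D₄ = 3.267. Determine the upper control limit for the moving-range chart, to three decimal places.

Moving ranges: 14.5, 7.0, 18.3, 1.8, 19.9, 4.2, 8.1, 19.9, 12.3, 18.0; M̄R̄ = 124.0000 / 10 = 12.4000
UCL_MR = D₄·M̄R̄ = 3.267 × 12.4000 = 40.5108

40.511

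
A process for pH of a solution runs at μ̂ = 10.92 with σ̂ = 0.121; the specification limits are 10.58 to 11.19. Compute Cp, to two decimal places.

0.84

Cp = (USL − LSL) / (6σ̂) = (11.19 − 10.58) / (6 × 0.121) = 0.6100 / 0.7260 = 0.8402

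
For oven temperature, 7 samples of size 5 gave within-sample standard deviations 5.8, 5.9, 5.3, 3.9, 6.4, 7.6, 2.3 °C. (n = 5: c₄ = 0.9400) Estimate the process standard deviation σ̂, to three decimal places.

s̄ = (5.8 + 5.9 + 5.3 + 3.9 + 6.4 + 7.6 + 2.3) / 7 = 5.3143
σ̂ = s̄ / c₄ = 5.3143 / 0.9400 = 5.6535

5.653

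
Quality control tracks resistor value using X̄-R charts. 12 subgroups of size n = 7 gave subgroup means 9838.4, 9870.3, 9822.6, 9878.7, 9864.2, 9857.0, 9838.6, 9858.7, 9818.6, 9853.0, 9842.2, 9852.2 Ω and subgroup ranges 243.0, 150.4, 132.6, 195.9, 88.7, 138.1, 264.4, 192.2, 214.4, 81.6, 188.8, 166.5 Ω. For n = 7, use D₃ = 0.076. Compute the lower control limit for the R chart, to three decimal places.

13.025

R̄ = (243.0 + 150.4 + 132.6 + 195.9 + 88.7 + 138.1 + 264.4 + 192.2 + 214.4 + 81.6 + 188.8 + 166.5) / 12 = 2056.6000 / 12 = 171.3833
LCL_R = D₃·R̄ = 0.076 × 171.3833 = 13.0251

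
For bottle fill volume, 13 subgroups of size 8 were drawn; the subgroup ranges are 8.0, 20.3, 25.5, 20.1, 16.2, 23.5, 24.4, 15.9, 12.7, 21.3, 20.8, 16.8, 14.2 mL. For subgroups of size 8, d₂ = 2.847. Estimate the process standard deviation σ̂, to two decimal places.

6.48

R̄ = (8.0 + 20.3 + 25.5 + 20.1 + 16.2 + 23.5 + 24.4 + 15.9 + 12.7 + 21.3 + 20.8 + 16.8 + 14.2) / 13 = 18.4385
σ̂ = R̄ / d₂ = 18.4385 / 2.847 = 6.4765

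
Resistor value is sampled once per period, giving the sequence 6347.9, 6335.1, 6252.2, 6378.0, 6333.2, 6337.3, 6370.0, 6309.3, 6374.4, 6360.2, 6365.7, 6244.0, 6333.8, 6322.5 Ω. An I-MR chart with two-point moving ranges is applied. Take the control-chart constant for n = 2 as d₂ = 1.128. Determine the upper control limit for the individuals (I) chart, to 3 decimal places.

X̄ = (6347.9 + 6335.1 + 6252.2 + 6378.0 + 6333.2 + 6337.3 + 6370.0 + 6309.3 + 6374.4 + 6360.2 + 6365.7 + 6244.0 + 6333.8 + 6322.5) / 14 = 6333.1143
Moving ranges: 12.8, 82.9, 125.8, 44.8, 4.1, 32.7, 60.7, 65.1, 14.2, 5.5, 121.7, 89.8, 11.3; M̄R̄ = 671.4000 / 13 = 51.6462
UCL = X̄ + 3·M̄R̄/d₂ = 6333.1143 + 3 × 51.6462 / 1.128 = 6470.4711

6470.471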